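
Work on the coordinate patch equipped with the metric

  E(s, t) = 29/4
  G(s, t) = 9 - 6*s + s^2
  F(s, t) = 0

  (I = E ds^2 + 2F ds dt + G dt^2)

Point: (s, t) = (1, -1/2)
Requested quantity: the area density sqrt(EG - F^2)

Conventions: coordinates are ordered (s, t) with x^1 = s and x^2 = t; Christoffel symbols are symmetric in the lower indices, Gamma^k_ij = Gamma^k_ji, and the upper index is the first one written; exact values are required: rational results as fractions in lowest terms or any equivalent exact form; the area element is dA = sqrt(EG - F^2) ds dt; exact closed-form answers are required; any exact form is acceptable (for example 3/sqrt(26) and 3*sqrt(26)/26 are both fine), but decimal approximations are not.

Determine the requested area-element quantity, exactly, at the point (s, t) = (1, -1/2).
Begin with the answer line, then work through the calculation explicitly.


Answer: sqrt(EG - F^2) = sqrt(29)

E = 29/4, F = 0, G = 4; EG - F^2 = 29


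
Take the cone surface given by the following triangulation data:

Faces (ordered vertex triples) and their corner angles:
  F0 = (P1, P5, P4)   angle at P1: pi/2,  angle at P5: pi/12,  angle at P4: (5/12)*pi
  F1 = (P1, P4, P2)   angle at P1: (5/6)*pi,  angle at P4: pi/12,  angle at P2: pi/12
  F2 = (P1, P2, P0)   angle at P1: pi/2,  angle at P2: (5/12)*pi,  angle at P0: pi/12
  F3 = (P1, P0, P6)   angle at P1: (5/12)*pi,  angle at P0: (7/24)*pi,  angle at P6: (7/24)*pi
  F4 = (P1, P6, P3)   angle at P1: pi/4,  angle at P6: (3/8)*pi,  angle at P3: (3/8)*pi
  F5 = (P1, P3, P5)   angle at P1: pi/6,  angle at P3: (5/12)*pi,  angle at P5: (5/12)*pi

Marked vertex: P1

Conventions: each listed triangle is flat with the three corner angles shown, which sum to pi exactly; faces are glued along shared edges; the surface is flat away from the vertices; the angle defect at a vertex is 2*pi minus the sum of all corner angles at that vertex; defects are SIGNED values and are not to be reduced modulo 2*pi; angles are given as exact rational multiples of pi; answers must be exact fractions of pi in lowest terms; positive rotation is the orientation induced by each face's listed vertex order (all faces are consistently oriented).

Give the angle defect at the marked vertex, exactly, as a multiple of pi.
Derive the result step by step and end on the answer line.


Sum of corner angles at P1: (8/3)*pi
defect = 2*pi - (8/3)*pi

Answer: defect(P1) = (-2/3)*pi


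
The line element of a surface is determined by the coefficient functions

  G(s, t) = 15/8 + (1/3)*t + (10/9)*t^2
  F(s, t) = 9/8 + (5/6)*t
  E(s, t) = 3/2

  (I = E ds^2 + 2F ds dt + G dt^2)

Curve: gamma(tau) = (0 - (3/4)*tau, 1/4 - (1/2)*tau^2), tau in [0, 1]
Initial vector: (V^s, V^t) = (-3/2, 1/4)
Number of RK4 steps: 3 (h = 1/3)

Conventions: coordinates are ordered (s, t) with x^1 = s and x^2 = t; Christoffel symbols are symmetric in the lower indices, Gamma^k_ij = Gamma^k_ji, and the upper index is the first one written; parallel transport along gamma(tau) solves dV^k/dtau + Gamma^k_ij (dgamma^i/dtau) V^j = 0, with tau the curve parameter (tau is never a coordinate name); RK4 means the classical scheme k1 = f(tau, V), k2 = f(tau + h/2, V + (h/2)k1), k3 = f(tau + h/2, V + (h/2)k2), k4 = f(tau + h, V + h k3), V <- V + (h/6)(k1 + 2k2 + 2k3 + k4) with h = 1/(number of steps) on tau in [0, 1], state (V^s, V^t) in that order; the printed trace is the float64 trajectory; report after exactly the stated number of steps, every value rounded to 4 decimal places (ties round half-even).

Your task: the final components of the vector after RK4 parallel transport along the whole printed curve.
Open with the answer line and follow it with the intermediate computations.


Answer: V^s = -1.4007, V^t = 0.2012

gamma'(tau) = (-3/4, -tau); f(tau, V)^k = -Gamma^k_ij(gamma(tau)) gamma'^i(tau) V^j; h = 1/3; intermediate values shown to 6 dp
curve data and Christoffel symbols at the stage parameters:
  tau = 0.000000: gamma = (0.000000, 0.250000), gamma' = (-0.750000, 0.000000); Gamma_sss = 0.000000, Gamma_sst = 0.000000, Gamma_stt = 0.868132, Gamma_tss = 0.000000, Gamma_tst = 0.000000, Gamma_ttt = -0.351648
  tau = 0.166667: gamma = (-0.125000, 0.236111), gamma' = (-0.750000, -0.166667); Gamma_sss = 0.000000, Gamma_sst = 0.000000, Gamma_stt = 0.871698, Gamma_tss = 0.000000, Gamma_tst = 0.000000, Gamma_ttt = -0.358774
  tau = 0.333333: gamma = (-0.250000, 0.194444), gamma' = (-0.750000, -0.333333); Gamma_sss = 0.000000, Gamma_sst = 0.000000, Gamma_stt = 0.880479, Gamma_tss = 0.000000, Gamma_tst = 0.000000, Gamma_ttt = -0.378688
  tau = 0.500000: gamma = (-0.375000, 0.125000), gamma' = (-0.750000, -0.500000); Gamma_sss = 0.000000, Gamma_sst = 0.000000, Gamma_stt = 0.889166, Gamma_tss = 0.000000, Gamma_tst = 0.000000, Gamma_ttt = -0.407118
  tau = 0.666667: gamma = (-0.500000, 0.027778), gamma' = (-0.750000, -0.666667); Gamma_sss = 0.000000, Gamma_sst = 0.000000, Gamma_stt = 0.890492, Gamma_tss = 0.000000, Gamma_tst = 0.000000, Gamma_ttt = -0.437578
  tau = 0.833333: gamma = (-0.625000, -0.097222), gamma' = (-0.750000, -0.833333); Gamma_sss = 0.000000, Gamma_sst = 0.000000, Gamma_stt = 0.877662, Gamma_tss = 0.000000, Gamma_tst = 0.000000, Gamma_ttt = -0.462804
  tau = 1.000000: gamma = (-0.750000, -0.250000), gamma' = (-0.750000, -1.000000); Gamma_sss = 0.000000, Gamma_sst = 0.000000, Gamma_stt = 0.846975, Gamma_tss = 0.000000, Gamma_tst = 0.000000, Gamma_ttt = -0.476868
step 0: V^s = -1.5000, V^t = 0.2500
step 1: k1 = (0.000000, 0.000000), k2 = (0.036321, -0.014949), k3 = (0.035959, -0.014800), k4 = (0.071925, -0.030935); V <- V + (h/6)(k1 + 2k2 + 2k3 + k4): V^s = -1.4880, V^t = 0.2450
step 2: k1 = (0.071899, -0.030923), k2 = (0.106621, -0.048818), k3 = (0.105295, -0.048211), k4 = (0.135892, -0.066776); V <- V + (h/6)(k1 + 2k2 + 2k3 + k4): V^s = -1.4529, V^t = 0.2288
step 3: k1 = (0.135810, -0.066736), k2 = (0.159182, -0.083939), k3 = (0.157085, -0.082833), k4 = (0.170374, -0.095925); V <- V + (h/6)(k1 + 2k2 + 2k3 + k4): V^s = -1.4007, V^t = 0.2012


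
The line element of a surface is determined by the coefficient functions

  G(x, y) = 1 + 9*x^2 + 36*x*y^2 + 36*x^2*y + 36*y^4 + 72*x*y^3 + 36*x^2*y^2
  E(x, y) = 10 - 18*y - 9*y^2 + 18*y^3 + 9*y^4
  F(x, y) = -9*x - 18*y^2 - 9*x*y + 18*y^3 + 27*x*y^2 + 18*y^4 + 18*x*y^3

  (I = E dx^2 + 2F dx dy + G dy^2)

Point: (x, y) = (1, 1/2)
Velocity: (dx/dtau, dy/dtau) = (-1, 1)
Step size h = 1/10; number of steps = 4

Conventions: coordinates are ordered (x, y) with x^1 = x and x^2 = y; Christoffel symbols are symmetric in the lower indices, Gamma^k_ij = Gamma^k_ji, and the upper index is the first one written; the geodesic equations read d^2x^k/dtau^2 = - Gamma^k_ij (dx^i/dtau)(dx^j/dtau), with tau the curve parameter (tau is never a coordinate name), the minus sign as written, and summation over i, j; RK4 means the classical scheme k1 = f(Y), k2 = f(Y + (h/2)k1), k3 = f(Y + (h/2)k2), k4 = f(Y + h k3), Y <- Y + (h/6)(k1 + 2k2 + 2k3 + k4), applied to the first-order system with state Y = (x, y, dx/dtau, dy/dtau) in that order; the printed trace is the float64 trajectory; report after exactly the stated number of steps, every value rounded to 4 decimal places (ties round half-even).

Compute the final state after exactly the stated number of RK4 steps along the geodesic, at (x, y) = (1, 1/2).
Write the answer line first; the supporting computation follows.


Answer: x = 0.6003, y = 0.9063, dx/dtau = -0.9955, dy/dtau = 1.0425

f(Y) = (dx/dtau, dy/dtau, -Gamma^x_ij Y'^i Y'^j, -Gamma^y_ij Y'^i Y'^j) with the Gammas evaluated at the stage position; h = 0.100000; intermediate values shown to 6 dp
step 0: x = 1.0000, y = 0.5000, dx/dtau = -1.0000, dy/dtau = 1.0000
step 1:
  k1: at (x, y) = (1.000000, 0.500000), (dx/dtau, dy/dtau) = (-1.000000, 1.000000); Gamma_xxx = 0.000000, Gamma_xxy = -0.077838, Gamma_xyy = -0.155676, Gamma_yxx = 0.000000, Gamma_yxy = 0.778378, Gamma_yyy = 1.556757; k1 = (-1.000000, 1.000000, 0.000000, 0.000000)
  k2: at (x, y) = (0.950000, 0.550000), (dx/dtau, dy/dtau) = (-1.000000, 1.000000); Gamma_xxx = 0.000000, Gamma_xxy = -0.044938, Gamma_xyy = -0.087736, Gamma_yxx = 0.000000, Gamma_yxy = 0.792123, Gamma_yyy = 1.546526; k2 = (-1.000000, 1.000000, -0.002140, 0.037720)
  k3: at (x, y) = (0.950000, 0.550000), (dx/dtau, dy/dtau) = (-1.000107, 1.001886); Gamma_xxx = 0.000000, Gamma_xxy = -0.044938, Gamma_xyy = -0.087736, Gamma_yxx = 0.000000, Gamma_yxy = 0.792123, Gamma_yyy = 1.546526; k3 = (-1.000107, 1.001886, -0.001988, 0.035039)
  k4: at (x, y) = (0.899989, 0.600189), (dx/dtau, dy/dtau) = (-1.000199, 1.003504); Gamma_xxx = 0.000000, Gamma_xxy = -0.011760, Gamma_xyy = -0.022450, Gamma_yxx = 0.000000, Gamma_yxy = 0.802328, Gamma_yyy = 1.531723; k4 = (-1.000199, 1.003504, -0.000998, 0.068124)
  Y <- Y + (h/6)(k1 + 2k2 + 2k3 + k4): x = 0.9000, y = 0.6001, dx/dtau = -1.0002, dy/dtau = 1.0036
step 2:
  k1: at (x, y) = (0.899993, 0.600121), (dx/dtau, dy/dtau) = (-1.000154, 1.003561); Gamma_xxx = 0.000000, Gamma_xxy = -0.011805, Gamma_xyy = -0.022537, Gamma_yxx = 0.000000, Gamma_yxy = 0.802357, Gamma_yyy = 1.531776; k1 = (-1.000154, 1.003561, -0.001000, 0.067973)
  k2: at (x, y) = (0.849985, 0.650299), (dx/dtau, dy/dtau) = (-1.000204, 1.006959); Gamma_xxx = 0.000000, Gamma_xxy = 0.021144, Gamma_xyy = 0.039530, Gamma_yxx = 0.000000, Gamma_yxy = 0.809263, Gamma_yyy = 1.512988; k2 = (-1.000204, 1.006959, 0.002508, 0.096004)
  k3: at (x, y) = (0.849983, 0.650469), (dx/dtau, dy/dtau) = (-1.000029, 1.008361); Gamma_xxx = 0.000000, Gamma_xxy = 0.021249, Gamma_xyy = 0.039727, Gamma_yxx = 0.000000, Gamma_yxy = 0.809174, Gamma_yyy = 1.512834; k3 = (-1.000029, 1.008361, 0.002460, 0.093688)
  k4: at (x, y) = (0.799990, 0.700957), (dx/dtau, dy/dtau) = (-0.999908, 1.012930); Gamma_xxx = 0.000000, Gamma_xxy = 0.053818, Gamma_xyy = 0.098672, Gamma_yxx = 0.000000, Gamma_yxy = 0.812780, Gamma_yyy = 1.490199; k4 = (-0.999908, 1.012930, 0.007776, 0.117444)
  Y <- Y + (h/6)(k1 + 2k2 + 2k3 + k4): x = 0.8000, y = 0.7009, dx/dtau = -0.9999, dy/dtau = 1.0130
step 3:
  k1: at (x, y) = (0.799984, 0.700907), (dx/dtau, dy/dtau) = (-0.999876, 1.012974); Gamma_xxx = 0.000000, Gamma_xxy = 0.053790, Gamma_xyy = 0.098622, Gamma_yxx = 0.000000, Gamma_yxy = 0.812815, Gamma_yyy = 1.490252; k1 = (-0.999876, 1.012974, 0.007766, 0.117344)
  k2: at (x, y) = (0.749991, 0.751555), (dx/dtau, dy/dtau) = (-0.999487, 1.018841); Gamma_xxx = 0.000000, Gamma_xxy = 0.085588, Gamma_xyy = 0.154080, Gamma_yxx = 0.000000, Gamma_yxy = 0.813432, Gamma_yyy = 1.464374; k2 = (-0.999487, 1.018841, 0.014372, 0.136592)
  k3: at (x, y) = (0.750010, 0.751849), (dx/dtau, dy/dtau) = (-0.999157, 1.019804); Gamma_xxx = 0.000000, Gamma_xxy = 0.085726, Gamma_xyy = 0.154334, Gamma_yxx = 0.000000, Gamma_yxy = 0.813228, Gamma_yyy = 1.464057; k3 = (-0.999157, 1.019804, 0.014194, 0.134649)
  k4: at (x, y) = (0.700069, 0.802887), (dx/dtau, dy/dtau) = (-0.998456, 1.026439); Gamma_xxx = 0.000000, Gamma_xxy = 0.116553, Gamma_xyy = 0.206274, Gamma_yxx = 0.000000, Gamma_yxy = 0.810887, Gamma_yyy = 1.435103; k4 = (-0.998456, 1.026439, 0.021573, 0.150090)
  Y <- Y + (h/6)(k1 + 2k2 + 2k3 + k4): x = 0.7001, y = 0.8029, dx/dtau = -0.9984, dy/dtau = 1.0265
step 4:
  k1: at (x, y) = (0.700057, 0.802852), (dx/dtau, dy/dtau) = (-0.998434, 1.026473); Gamma_xxx = 0.000000, Gamma_xxy = 0.116540, Gamma_xyy = 0.206251, Gamma_yxx = 0.000000, Gamma_yxy = 0.810919, Gamma_yyy = 1.435147; k1 = (-0.998434, 1.026473, 0.021561, 0.150028)
  k2: at (x, y) = (0.650136, 0.854175), (dx/dtau, dy/dtau) = (-0.997356, 1.033974); Gamma_xxx = 0.000000, Gamma_xxy = 0.146122, Gamma_xyy = 0.254492, Gamma_yxx = 0.000000, Gamma_yxy = 0.805967, Gamma_yyy = 1.403705; k2 = (-0.997356, 1.033974, 0.029296, 0.161588)
  k3: at (x, y) = (0.650189, 0.854551), (dx/dtau, dy/dtau) = (-0.996970, 1.034552); Gamma_xxx = 0.000000, Gamma_xxy = 0.146234, Gamma_xyy = 0.254703, Gamma_yxx = 0.000000, Gamma_yxy = 0.805663, Gamma_yyy = 1.403264; k3 = (-0.996970, 1.034552, 0.029048, 0.160038)
  k4: at (x, y) = (0.600360, 0.906307), (dx/dtau, dy/dtau) = (-0.995530, 1.042476); Gamma_xxx = 0.000000, Gamma_xxy = 0.174359, Gamma_xyy = 0.299169, Gamma_yxx = 0.000000, Gamma_yxy = 0.798204, Gamma_yyy = 1.369577; k4 = (-0.995530, 1.042476, 0.036781, 0.168381)
  Y <- Y + (h/6)(k1 + 2k2 + 2k3 + k4): x = 0.6003, y = 0.9063, dx/dtau = -0.9955, dy/dtau = 1.0425


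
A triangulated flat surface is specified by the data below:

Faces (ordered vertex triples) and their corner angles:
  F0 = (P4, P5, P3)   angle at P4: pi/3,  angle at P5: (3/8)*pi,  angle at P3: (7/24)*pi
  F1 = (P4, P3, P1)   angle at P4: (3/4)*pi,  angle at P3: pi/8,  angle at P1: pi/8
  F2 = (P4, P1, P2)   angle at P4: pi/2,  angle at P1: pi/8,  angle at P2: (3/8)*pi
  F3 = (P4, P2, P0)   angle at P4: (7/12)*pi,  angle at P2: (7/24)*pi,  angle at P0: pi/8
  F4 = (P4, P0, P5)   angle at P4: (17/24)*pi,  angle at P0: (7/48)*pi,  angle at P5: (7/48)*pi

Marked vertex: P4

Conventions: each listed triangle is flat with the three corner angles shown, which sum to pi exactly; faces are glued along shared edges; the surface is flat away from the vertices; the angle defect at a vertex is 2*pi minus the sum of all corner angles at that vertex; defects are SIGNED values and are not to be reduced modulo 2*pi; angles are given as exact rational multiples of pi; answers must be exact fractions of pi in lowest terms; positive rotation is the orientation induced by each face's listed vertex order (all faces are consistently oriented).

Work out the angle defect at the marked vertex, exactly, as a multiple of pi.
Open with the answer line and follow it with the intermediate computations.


Answer: defect(P4) = (-7/8)*pi

Sum of corner angles at P4: (23/8)*pi
defect = 2*pi - (23/8)*pi


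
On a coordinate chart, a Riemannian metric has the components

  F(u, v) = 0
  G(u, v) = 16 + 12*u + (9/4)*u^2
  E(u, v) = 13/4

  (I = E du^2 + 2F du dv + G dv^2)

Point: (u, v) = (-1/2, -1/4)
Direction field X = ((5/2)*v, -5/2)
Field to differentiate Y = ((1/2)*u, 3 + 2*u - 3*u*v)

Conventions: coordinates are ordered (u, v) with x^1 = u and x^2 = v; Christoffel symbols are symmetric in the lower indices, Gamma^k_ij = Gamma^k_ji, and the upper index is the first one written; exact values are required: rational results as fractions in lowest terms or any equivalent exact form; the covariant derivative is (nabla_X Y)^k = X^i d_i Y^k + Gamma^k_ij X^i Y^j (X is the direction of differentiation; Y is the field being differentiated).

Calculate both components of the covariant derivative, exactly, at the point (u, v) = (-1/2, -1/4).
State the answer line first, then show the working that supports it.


Answer: (nabla_X Y)^u = 185/32, (nabla_X Y)^v = -1175/208

E = 13/4, F = 0, G = 169/16 at the point
E_u = 0, E_v = 0, F_u = 0, F_v = 0, G_u = 39/4, G_v = 0
EG - F^2 = 2197/64;  g^inv = (64/2197) * [[169/16, 0], [0, 13/4]]
first-kind symbols [ij,l] = (1/2)(d_i g_jl + d_j g_il - d_l g_ij): [uu,u] = E_u/2 = 0, [uu,v] = F_u - E_v/2 = 0, [uv,u] = E_v/2 = 0, [uv,v] = G_u/2 = 39/8, [vv,u] = F_v - G_u/2 = -39/8, [vv,v] = G_v/2 = 0
Gamma^u_ij = (G*[ij,u] - F*[ij,v])/(EG - F^2), Gamma^v_ij = (E*[ij,v] - F*[ij,u])/(EG - F^2)
Gamma_uuu = 0, Gamma_uuv = 0, Gamma_uvv = -3/2, Gamma_vuu = 0, Gamma_vuv = 6/13, Gamma_vvv = 0
X = (-5/8, -5/2), Y = (-1/4, 13/8) at the point


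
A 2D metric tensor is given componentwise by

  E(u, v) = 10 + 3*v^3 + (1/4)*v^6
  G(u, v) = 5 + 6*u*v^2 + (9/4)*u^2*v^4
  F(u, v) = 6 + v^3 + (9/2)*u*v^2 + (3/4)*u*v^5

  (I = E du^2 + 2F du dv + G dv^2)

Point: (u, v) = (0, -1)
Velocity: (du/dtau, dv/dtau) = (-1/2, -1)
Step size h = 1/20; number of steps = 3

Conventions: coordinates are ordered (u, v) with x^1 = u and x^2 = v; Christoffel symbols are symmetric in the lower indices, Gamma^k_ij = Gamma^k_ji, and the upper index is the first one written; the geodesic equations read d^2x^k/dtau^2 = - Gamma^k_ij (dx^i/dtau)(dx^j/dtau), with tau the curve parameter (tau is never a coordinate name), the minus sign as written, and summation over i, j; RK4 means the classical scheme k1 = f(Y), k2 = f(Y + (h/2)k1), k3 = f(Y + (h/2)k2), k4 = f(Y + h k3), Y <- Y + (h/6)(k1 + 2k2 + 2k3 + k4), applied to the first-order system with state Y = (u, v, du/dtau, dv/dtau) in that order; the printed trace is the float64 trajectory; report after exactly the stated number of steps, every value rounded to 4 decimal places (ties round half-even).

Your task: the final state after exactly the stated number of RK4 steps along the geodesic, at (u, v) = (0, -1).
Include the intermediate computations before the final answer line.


f(Y) = (du/dtau, dv/dtau, -Gamma^u_ij Y'^i Y'^j, -Gamma^v_ij Y'^i Y'^j) with the Gammas evaluated at the stage position; h = 0.050000; intermediate values shown to 6 dp
step 0: u = 0.0000, v = -1.0000, du/dtau = -0.5000, dv/dtau = -1.0000
step 1:
  k1: at (u, v) = (0.000000, -1.000000), (du/dtau, dv/dtau) = (-0.500000, -1.000000); Gamma_uuu = 0.000000, Gamma_uuv = 0.333333, Gamma_uvv = 0.000000, Gamma_vuu = 0.000000, Gamma_vuv = 0.266667, Gamma_vvv = 0.000000; k1 = (-0.500000, -1.000000, -0.333333, -0.266667)
  k2: at (u, v) = (-0.012500, -1.025000), (du/dtau, dv/dtau) = (-0.508333, -1.006667); Gamma_uuu = 0.000000, Gamma_uuv = 0.353275, Gamma_uvv = 0.008616, Gamma_vuu = 0.000000, Gamma_vuv = 0.284207, Gamma_vvv = 0.006932; k2 = (-0.508333, -1.006667, -0.370289, -0.297894)
  k3: at (u, v) = (-0.012708, -1.025167), (du/dtau, dv/dtau) = (-0.509257, -1.007447); Gamma_uuu = 0.000000, Gamma_uuv = 0.353436, Gamma_uvv = 0.008763, Gamma_vuu = 0.000000, Gamma_vuv = 0.284319, Gamma_vvv = 0.007049; k3 = (-0.509257, -1.007447, -0.371555, -0.298894)
  k4: at (u, v) = (-0.025463, -1.050372), (du/dtau, dv/dtau) = (-0.518578, -1.014945); Gamma_uuu = 0.000000, Gamma_uuv = 0.374646, Gamma_uvv = 0.018164, Gamma_vuu = 0.000000, Gamma_vuv = 0.303030, Gamma_vvv = 0.014692; k4 = (-0.518578, -1.014945, -0.413084, -0.334120)
  Y <- Y + (h/6)(k1 + 2k2 + 2k3 + k4): u = -0.0254, v = -1.0504, du/dtau = -0.5186, dv/dtau = -1.0150
step 2:
  k1: at (u, v) = (-0.025448, -1.050360), (du/dtau, dv/dtau) = (-0.518584, -1.014953); Gamma_uuu = 0.000000, Gamma_uuv = 0.374633, Gamma_uvv = 0.018153, Gamma_vuu = 0.000000, Gamma_vuv = 0.303021, Gamma_vvv = 0.014683; k1 = (-0.518584, -1.014953, -0.413068, -0.334108)
  k2: at (u, v) = (-0.038413, -1.075734), (du/dtau, dv/dtau) = (-0.528911, -1.023306); Gamma_uuu = 0.000000, Gamma_uuv = 0.397186, Gamma_uvv = 0.028366, Gamma_vuu = 0.000000, Gamma_vuv = 0.322971, Gamma_vvv = 0.023065; k2 = (-0.528911, -1.023306, -0.459647, -0.373761)
  k3: at (u, v) = (-0.038671, -1.075942), (du/dtau, dv/dtau) = (-0.530075, -1.024297); Gamma_uuu = 0.000000, Gamma_uuv = 0.397416, Gamma_uvv = 0.028567, Gamma_vuu = 0.000000, Gamma_vuv = 0.323128, Gamma_vvv = 0.023227; k3 = (-0.530075, -1.024297, -0.461530, -0.375257)
  k4: at (u, v) = (-0.051952, -1.101575), (du/dtau, dv/dtau) = (-0.541661, -1.033716); Gamma_uuu = 0.000000, Gamma_uuv = 0.421571, Gamma_uvv = 0.039764, Gamma_vuu = 0.000000, Gamma_vuv = 0.344512, Gamma_vvv = 0.032495; k4 = (-0.541661, -1.033716, -0.514585, -0.420524)
  Y <- Y + (h/6)(k1 + 2k2 + 2k3 + k4): u = -0.0519, v = -1.1016, du/dtau = -0.5417, dv/dtau = -1.0337
step 3:
  k1: at (u, v) = (-0.051933, -1.101559), (du/dtau, dv/dtau) = (-0.541668, -1.033725); Gamma_uuu = 0.000000, Gamma_uuv = 0.421552, Gamma_uvv = 0.039748, Gamma_vuu = 0.000000, Gamma_vuv = 0.344499, Gamma_vvv = 0.032483; k1 = (-0.541668, -1.033725, -0.514559, -0.420505)
  k2: at (u, v) = (-0.065475, -1.127402), (du/dtau, dv/dtau) = (-0.554532, -1.044238); Gamma_uuu = 0.000000, Gamma_uuv = 0.447413, Gamma_uvv = 0.051968, Gamma_vuu = 0.000000, Gamma_vuv = 0.367405, Gamma_vvv = 0.042675; k2 = (-0.554532, -1.044238, -0.574828, -0.472035)
  k3: at (u, v) = (-0.065796, -1.127665), (du/dtau, dv/dtau) = (-0.556038, -1.045526); Gamma_uuu = 0.000000, Gamma_uuv = 0.447745, Gamma_uvv = 0.052250, Gamma_vuu = 0.000000, Gamma_vuv = 0.367626, Gamma_vvv = 0.042900; k3 = (-0.556038, -1.045526, -0.577710, -0.474336)
  k4: at (u, v) = (-0.079735, -1.153835), (du/dtau, dv/dtau) = (-0.570553, -1.057442); Gamma_uuu = 0.000000, Gamma_uuv = 0.475688, Gamma_uvv = 0.065744, Gamma_vuu = 0.000000, Gamma_vuv = 0.392321, Gamma_vvv = 0.054222; k4 = (-0.570553, -1.057442, -0.647505, -0.534026)
  Y <- Y + (h/6)(k1 + 2k2 + 2k3 + k4): u = -0.0797, v = -1.1538, du/dtau = -0.5706, dv/dtau = -1.0575

Answer: u = -0.0797, v = -1.1538, du/dtau = -0.5706, dv/dtau = -1.0575


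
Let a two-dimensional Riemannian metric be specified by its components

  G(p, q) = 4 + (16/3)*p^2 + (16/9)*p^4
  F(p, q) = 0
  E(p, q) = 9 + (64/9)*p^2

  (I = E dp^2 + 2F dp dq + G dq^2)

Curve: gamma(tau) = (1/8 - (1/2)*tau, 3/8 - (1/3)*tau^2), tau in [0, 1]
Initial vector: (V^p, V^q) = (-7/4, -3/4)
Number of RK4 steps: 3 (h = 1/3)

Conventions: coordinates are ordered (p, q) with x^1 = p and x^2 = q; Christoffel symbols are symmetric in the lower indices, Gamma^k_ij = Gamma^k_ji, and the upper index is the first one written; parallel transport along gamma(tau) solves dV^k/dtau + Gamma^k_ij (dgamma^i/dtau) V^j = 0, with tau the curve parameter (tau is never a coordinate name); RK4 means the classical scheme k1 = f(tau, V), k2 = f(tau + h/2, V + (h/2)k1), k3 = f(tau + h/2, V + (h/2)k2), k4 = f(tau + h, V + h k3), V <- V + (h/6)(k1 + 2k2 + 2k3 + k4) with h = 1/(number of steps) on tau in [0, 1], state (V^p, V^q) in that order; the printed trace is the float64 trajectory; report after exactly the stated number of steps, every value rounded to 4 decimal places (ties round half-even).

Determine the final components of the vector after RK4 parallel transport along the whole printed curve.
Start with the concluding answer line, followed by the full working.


Answer: V^p = -1.6961, V^q = -0.5471

gamma'(tau) = (-1/2, -(2/3)*tau); f(tau, V)^k = -Gamma^k_ij(gamma(tau)) gamma'^i(tau) V^j; h = 1/3; intermediate values shown to 6 dp
curve data and Christoffel symbols at the stage parameters:
  tau = 0.000000: gamma = (0.125000, 0.375000), gamma' = (-0.500000, 0.000000); Gamma_ppp = 0.097561, Gamma_ppq = 0.000000, Gamma_pqq = -0.073933, Gamma_qpp = 0.000000, Gamma_qpq = 0.164948, Gamma_qqq = 0.000000
  tau = 0.166667: gamma = (0.041667, 0.365741), gamma' = (-0.500000, -0.111111); Gamma_ppp = 0.032877, Gamma_ppq = 0.000000, Gamma_pqq = -0.024686, Gamma_qpp = 0.000000, Gamma_qpq = 0.055491, Gamma_qqq = 0.000000
  tau = 0.333333: gamma = (-0.041667, 0.337963), gamma' = (-0.500000, -0.222222); Gamma_ppp = -0.032877, Gamma_ppq = 0.000000, Gamma_pqq = 0.024686, Gamma_qpp = 0.000000, Gamma_qpq = -0.055491, Gamma_qqq = 0.000000
  tau = 0.500000: gamma = (-0.125000, 0.291667), gamma' = (-0.500000, -0.333333); Gamma_ppp = -0.097561, Gamma_ppq = 0.000000, Gamma_pqq = 0.073933, Gamma_qpp = 0.000000, Gamma_qpq = -0.164948, Gamma_qqq = 0.000000
  tau = 0.666667: gamma = (-0.208333, 0.226852), gamma' = (-0.500000, -0.444444); Gamma_ppp = -0.159151, Gamma_ppq = 0.000000, Gamma_pqq = 0.122817, Gamma_qpp = 0.000000, Gamma_qpq = -0.269966, Gamma_qqq = 0.000000
  tau = 0.833333: gamma = (-0.291667, 0.143519), gamma' = (-0.500000, -0.555556); Gamma_ppp = -0.215938, Gamma_ppq = 0.000000, Gamma_pqq = 0.171139, Gamma_qpp = 0.000000, Gamma_qpq = -0.368018, Gamma_qqq = 0.000000
  tau = 1.000000: gamma = (-0.375000, 0.041667), gamma' = (-0.500000, -0.666667); Gamma_ppp = -0.266667, Gamma_ppq = 0.000000, Gamma_pqq = 0.218750, Gamma_qpp = 0.000000, Gamma_qpq = -0.457143, Gamma_qqq = 0.000000
step 0: V^p = -1.7500, V^q = -0.7500
step 1: k1 = (-0.085366, -0.061856), k2 = (-0.026916, -0.031973), k3 = (-0.026769, -0.031775), k4 = (0.024741, 0.042793); V <- V + (h/6)(k1 + 2k2 + 2k3 + k4): V^p = -1.7593, V^q = -0.7581
step 2: k1 = (0.024762, 0.042730), k2 = (0.067111, 0.158446), k3 = (0.067242, 0.156467), k4 = (0.099680, 0.303700); V <- V + (h/6)(k1 + 2k2 + 2k3 + k4): V^p = -1.7375, V^q = -0.7039
step 3: k1 = (0.099839, 0.303488), k2 = (0.123683, 0.472053), k3 = (0.125925, 0.466071), k4 = (0.146072, 0.642111); V <- V + (h/6)(k1 + 2k2 + 2k3 + k4): V^p = -1.6961, V^q = -0.5471


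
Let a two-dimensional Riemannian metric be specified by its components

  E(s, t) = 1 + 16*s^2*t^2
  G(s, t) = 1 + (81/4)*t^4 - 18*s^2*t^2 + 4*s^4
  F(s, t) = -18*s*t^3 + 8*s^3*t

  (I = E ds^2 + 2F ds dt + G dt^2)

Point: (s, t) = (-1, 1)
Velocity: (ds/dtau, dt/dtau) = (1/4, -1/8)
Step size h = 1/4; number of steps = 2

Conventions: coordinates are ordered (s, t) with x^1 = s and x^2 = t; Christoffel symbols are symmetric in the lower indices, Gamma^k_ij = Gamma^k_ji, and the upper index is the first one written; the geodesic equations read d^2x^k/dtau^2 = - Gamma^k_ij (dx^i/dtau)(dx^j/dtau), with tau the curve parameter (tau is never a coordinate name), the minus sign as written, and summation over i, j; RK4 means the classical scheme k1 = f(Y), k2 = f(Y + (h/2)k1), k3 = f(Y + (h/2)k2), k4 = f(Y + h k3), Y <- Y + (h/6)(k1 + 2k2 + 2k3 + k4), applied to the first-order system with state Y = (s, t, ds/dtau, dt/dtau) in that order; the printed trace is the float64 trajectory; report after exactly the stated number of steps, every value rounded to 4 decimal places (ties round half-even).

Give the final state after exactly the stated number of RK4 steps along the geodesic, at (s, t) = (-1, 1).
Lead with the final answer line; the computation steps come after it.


Answer: s = -0.8666, t = 0.9431, ds/dtau = 0.2847, dt/dtau = -0.1011

f(Y) = (ds/dtau, dt/dtau, -Gamma^s_ij Y'^i Y'^j, -Gamma^t_ij Y'^i Y'^j) with the Gammas evaluated at the stage position; h = 0.250000; intermediate values shown to 6 dp
step 0: s = -1.0000, t = 1.0000, ds/dtau = 0.2500, dt/dtau = -0.1250
step 1:
  k1: at (s, t) = (-1.000000, 1.000000), (ds/dtau, dt/dtau) = (0.250000, -0.125000); Gamma_sss = -0.688172, Gamma_sst = 0.688172, Gamma_stt = 1.548387, Gamma_tss = -0.430108, Gamma_tst = 0.430108, Gamma_ttt = 0.967742; k1 = (0.250000, -0.125000, 0.061828, 0.038642)
  k2: at (s, t) = (-0.968750, 0.984375), (ds/dtau, dt/dtau) = (0.257728, -0.120170); Gamma_sss = -0.691567, Gamma_sst = 0.680590, Gamma_stt = 1.556027, Gamma_tss = -0.450267, Gamma_tst = 0.443120, Gamma_ttt = 1.013100; k2 = (0.257728, -0.120170, 0.065624, 0.042726)
  k3: at (s, t) = (-0.967784, 0.984979), (ds/dtau, dt/dtau) = (0.258203, -0.119659); Gamma_sss = -0.690642, Gamma_sst = 0.678586, Gamma_stt = 1.553945, Gamma_tss = -0.451484, Gamma_tst = 0.443603, Gamma_ttt = 1.015840; k3 = (0.258203, -0.119659, 0.065726, 0.042966)
  k4: at (s, t) = (-0.935449, 0.970085), (ds/dtau, dt/dtau) = (0.266432, -0.114258); Gamma_sss = -0.692161, Gamma_sst = 0.667448, Gamma_stt = 1.557363, Gamma_tss = -0.473789, Gamma_tst = 0.456873, Gamma_ttt = 1.066025; k4 = (0.266432, -0.114258, 0.069439, 0.047532)
  Y <- Y + (h/6)(k1 + 2k2 + 2k3 + k4): s = -0.9355, t = 0.9700, ds/dtau = 0.2664, dt/dtau = -0.1143
step 2:
  k1: at (s, t) = (-0.935488, 0.970045), (ds/dtau, dt/dtau) = (0.266415, -0.114268); Gamma_sss = -0.692216, Gamma_sst = 0.667556, Gamma_stt = 1.557486, Gamma_tss = -0.473732, Gamma_tst = 0.456856, Gamma_ttt = 1.065898; k1 = (0.266415, -0.114268, 0.069440, 0.047522)
  k2: at (s, t) = (-0.902186, 0.955762), (ds/dtau, dt/dtau) = (0.275095, -0.108328); Gamma_sss = -0.691801, Gamma_sst = 0.653022, Gamma_stt = 1.556552, Gamma_tss = -0.497983, Gamma_tst = 0.470068, Gamma_ttt = 1.120461; k2 = (0.275095, -0.108328, 0.073008, 0.052554)
  k3: at (s, t) = (-0.901101, 0.956504), (ds/dtau, dt/dtau) = (0.275541, -0.107699); Gamma_sss = -0.690553, Gamma_sst = 0.650555, Gamma_stt = 1.553745, Gamma_tss = -0.499360, Gamma_tst = 0.470436, Gamma_ttt = 1.123561; k3 = (0.275541, -0.107699, 0.073018, 0.052802)
  k4: at (s, t) = (-0.866602, 0.943120), (ds/dtau, dt/dtau) = (0.284670, -0.101068); Gamma_sss = -0.687422, Gamma_sst = 0.631650, Gamma_stt = 1.546701, Gamma_tss = -0.525809, Gamma_tst = 0.483149, Gamma_ttt = 1.183071; k4 = (0.284670, -0.101068, 0.076254, 0.058327)
  Y <- Y + (h/6)(k1 + 2k2 + 2k3 + k4): s = -0.8666, t = 0.9431, ds/dtau = 0.2847, dt/dtau = -0.1011


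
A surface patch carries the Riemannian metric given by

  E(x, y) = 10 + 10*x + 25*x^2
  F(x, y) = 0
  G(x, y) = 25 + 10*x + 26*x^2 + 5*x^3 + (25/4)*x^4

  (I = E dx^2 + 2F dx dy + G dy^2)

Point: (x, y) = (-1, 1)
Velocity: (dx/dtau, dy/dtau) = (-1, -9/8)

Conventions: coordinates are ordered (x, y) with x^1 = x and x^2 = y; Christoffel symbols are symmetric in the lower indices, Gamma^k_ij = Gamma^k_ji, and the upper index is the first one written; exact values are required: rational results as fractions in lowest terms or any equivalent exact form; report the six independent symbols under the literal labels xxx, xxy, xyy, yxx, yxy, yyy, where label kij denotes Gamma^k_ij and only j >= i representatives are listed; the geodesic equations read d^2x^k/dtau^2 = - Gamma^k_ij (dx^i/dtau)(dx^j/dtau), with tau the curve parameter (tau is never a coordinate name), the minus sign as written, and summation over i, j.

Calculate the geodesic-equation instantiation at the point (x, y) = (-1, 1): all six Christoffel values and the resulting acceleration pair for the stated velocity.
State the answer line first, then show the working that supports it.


Answer: Gamma_xxx = -4/5, Gamma_xxy = 0, Gamma_xyy = 26/25, Gamma_yxx = 0, Gamma_yxy = -8/13, Gamma_yyy = 0; accelerations (d^2x/dtau^2, d^2y/dtau^2) = (-413/800, 18/13)

E = 25, F = 0, G = 169/4 at the point
E_x = -40, E_y = 0, F_x = 0, F_y = 0, G_x = -52, G_y = 0
EG - F^2 = 4225/4;  g^inv = (4/4225) * [[169/4, 0], [0, 25]]
first-kind symbols [ij,l] = (1/2)(d_i g_jl + d_j g_il - d_l g_ij): [xx,x] = E_x/2 = -20, [xx,y] = F_x - E_y/2 = 0, [xy,x] = E_y/2 = 0, [xy,y] = G_x/2 = -26, [yy,x] = F_y - G_x/2 = 26, [yy,y] = G_y/2 = 0
Gamma^x_ij = (G*[ij,x] - F*[ij,y])/(EG - F^2), Gamma^y_ij = (E*[ij,y] - F*[ij,x])/(EG - F^2)
Gamma_xxx = -4/5, Gamma_xxy = 0, Gamma_xyy = 26/25, Gamma_yxx = 0, Gamma_yxy = -8/13, Gamma_yyy = 0
d^2x/dtau^2 = -(Gamma_xxx*(-1)^2 + 2*Gamma_xxy*(-1)*(-9/8) + Gamma_xyy*(-9/8)^2) = -413/800
d^2y/dtau^2 = -(Gamma_yxx*(-1)^2 + 2*Gamma_yxy*(-1)*(-9/8) + Gamma_yyy*(-9/8)^2) = 18/13


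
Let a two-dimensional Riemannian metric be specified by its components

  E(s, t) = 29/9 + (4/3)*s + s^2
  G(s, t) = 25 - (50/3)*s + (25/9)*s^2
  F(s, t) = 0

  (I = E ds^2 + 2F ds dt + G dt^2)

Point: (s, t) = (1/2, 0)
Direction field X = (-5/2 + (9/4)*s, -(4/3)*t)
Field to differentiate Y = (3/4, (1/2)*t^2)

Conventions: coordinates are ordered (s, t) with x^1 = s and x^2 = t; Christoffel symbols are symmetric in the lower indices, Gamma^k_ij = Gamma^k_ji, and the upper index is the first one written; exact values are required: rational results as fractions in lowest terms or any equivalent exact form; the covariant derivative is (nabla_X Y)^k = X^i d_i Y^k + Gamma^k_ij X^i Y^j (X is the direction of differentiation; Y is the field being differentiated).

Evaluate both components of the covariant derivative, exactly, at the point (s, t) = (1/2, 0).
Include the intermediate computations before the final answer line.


E = 149/36, F = 0, G = 625/36 at the point
E_s = 7/3, E_t = 0, F_s = 0, F_t = 0, G_s = -125/9, G_t = 0
EG - F^2 = 93125/1296;  g^inv = (1296/93125) * [[625/36, 0], [0, 149/36]]
first-kind symbols [ij,l] = (1/2)(d_i g_jl + d_j g_il - d_l g_ij): [ss,s] = E_s/2 = 7/6, [ss,t] = F_s - E_t/2 = 0, [st,s] = E_t/2 = 0, [st,t] = G_s/2 = -125/18, [tt,s] = F_t - G_s/2 = 125/18, [tt,t] = G_t/2 = 0
Gamma^s_ij = (G*[ij,s] - F*[ij,t])/(EG - F^2), Gamma^t_ij = (E*[ij,t] - F*[ij,s])/(EG - F^2)
Gamma_sss = 42/149, Gamma_sst = 0, Gamma_stt = 250/149, Gamma_tss = 0, Gamma_tst = -2/5, Gamma_ttt = 0
X = (-11/8, 0), Y = (3/4, 0) at the point

Answer: (nabla_X Y)^s = -693/2384, (nabla_X Y)^t = 0


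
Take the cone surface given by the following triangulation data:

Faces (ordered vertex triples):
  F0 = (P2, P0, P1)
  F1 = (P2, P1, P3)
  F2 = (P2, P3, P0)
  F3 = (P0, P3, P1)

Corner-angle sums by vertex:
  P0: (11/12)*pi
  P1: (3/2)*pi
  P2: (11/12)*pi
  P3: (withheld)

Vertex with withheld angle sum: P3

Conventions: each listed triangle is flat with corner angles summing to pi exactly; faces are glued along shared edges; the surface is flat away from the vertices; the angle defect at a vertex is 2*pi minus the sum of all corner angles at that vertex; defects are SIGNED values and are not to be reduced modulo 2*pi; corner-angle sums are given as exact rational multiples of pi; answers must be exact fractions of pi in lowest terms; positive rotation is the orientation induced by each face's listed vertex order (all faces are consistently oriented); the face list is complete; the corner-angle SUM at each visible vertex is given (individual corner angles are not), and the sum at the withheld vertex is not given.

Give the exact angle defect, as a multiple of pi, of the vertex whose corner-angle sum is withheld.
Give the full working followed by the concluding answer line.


V = 4, E = 6, F = 4; chi = V - E + F = 2
Gauss-Bonnet: total defect = 2*pi*chi = 4*pi; visible defects sum to (8/3)*pi

Answer: defect(P3) = (4/3)*pi


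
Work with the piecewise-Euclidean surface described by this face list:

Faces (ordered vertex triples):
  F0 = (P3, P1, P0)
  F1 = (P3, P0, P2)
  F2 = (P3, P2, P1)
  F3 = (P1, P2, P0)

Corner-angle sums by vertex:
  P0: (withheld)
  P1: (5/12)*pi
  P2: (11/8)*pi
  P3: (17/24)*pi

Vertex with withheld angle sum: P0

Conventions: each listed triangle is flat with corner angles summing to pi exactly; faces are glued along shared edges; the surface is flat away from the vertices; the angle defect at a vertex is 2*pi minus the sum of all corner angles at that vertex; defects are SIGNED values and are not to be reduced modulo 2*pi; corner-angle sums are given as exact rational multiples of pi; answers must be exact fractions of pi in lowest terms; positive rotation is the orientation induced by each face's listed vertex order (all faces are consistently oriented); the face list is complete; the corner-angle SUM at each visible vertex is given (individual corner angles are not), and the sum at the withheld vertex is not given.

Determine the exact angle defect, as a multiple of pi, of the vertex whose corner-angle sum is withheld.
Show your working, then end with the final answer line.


V = 4, E = 6, F = 4; chi = V - E + F = 2
Gauss-Bonnet: total defect = 2*pi*chi = 4*pi; visible defects sum to (7/2)*pi

Answer: defect(P0) = pi/2


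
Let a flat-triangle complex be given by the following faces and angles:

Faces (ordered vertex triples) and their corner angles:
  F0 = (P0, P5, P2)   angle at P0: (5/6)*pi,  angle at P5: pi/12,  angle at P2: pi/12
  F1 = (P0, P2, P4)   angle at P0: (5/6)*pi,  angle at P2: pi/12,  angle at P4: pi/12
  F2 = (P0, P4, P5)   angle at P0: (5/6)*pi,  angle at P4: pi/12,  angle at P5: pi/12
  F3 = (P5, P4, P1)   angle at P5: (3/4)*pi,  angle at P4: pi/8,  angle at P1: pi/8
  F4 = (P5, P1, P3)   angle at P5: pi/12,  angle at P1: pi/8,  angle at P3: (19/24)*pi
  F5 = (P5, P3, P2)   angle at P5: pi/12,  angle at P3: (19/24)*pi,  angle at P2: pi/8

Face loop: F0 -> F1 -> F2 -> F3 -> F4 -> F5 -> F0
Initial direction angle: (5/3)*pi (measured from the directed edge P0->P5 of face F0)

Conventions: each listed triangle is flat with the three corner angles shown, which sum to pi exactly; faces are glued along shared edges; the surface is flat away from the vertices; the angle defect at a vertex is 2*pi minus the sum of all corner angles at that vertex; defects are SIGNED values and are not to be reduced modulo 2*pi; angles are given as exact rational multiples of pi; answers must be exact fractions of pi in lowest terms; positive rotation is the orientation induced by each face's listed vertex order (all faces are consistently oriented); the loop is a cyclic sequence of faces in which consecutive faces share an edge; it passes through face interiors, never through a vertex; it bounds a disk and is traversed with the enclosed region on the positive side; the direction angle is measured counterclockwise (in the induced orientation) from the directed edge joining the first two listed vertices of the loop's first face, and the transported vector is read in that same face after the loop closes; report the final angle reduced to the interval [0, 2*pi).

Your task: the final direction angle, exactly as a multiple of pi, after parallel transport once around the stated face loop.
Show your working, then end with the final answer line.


enclosed vertex P0: corner angles sum to (5/2)*pi, defect = 2*pi - (5/2)*pi = -pi/2
enclosed vertex P5: corner angles sum to (13/12)*pi, defect = 2*pi - (13/12)*pi = (11/12)*pi
holonomy = initial angle + sum of enclosed defects (mod 2*pi), positive in the induced orientation
final angle = (5/3)*pi + (5/12)*pi = pi/12 (mod 2*pi)

Answer: final direction angle = pi/12


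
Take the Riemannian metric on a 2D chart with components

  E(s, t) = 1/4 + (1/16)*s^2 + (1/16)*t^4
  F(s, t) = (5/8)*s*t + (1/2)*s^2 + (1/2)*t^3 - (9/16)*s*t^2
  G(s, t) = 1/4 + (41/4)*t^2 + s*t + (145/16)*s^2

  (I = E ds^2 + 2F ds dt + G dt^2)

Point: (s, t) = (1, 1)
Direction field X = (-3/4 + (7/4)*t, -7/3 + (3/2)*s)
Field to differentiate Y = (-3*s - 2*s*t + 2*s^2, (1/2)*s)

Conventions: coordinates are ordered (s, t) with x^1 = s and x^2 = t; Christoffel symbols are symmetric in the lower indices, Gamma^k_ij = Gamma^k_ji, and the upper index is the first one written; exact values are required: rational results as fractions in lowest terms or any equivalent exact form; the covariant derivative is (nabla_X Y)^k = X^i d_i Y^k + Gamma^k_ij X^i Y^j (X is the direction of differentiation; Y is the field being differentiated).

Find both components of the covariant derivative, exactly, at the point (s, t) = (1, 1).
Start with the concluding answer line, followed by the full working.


Answer: (nabla_X Y)^s = 180853/20220, (nabla_X Y)^t = 22501/20220

E = 3/8, F = 17/16, G = 329/16 at the point
E_s = 1/8, E_t = 1/4, F_s = 17/16, F_t = 1, G_s = 153/8, G_t = 43/2
EG - F^2 = 1685/256;  g^inv = (256/1685) * [[329/16, -17/16], [-17/16, 3/8]]
first-kind symbols [ij,l] = (1/2)(d_i g_jl + d_j g_il - d_l g_ij): [ss,s] = E_s/2 = 1/16, [ss,t] = F_s - E_t/2 = 15/16, [st,s] = E_t/2 = 1/8, [st,t] = G_s/2 = 153/16, [tt,s] = F_t - G_s/2 = -137/16, [tt,t] = G_t/2 = 43/4
Gamma^s_ij = (G*[ij,s] - F*[ij,t])/(EG - F^2), Gamma^t_ij = (E*[ij,t] - F*[ij,s])/(EG - F^2)
Gamma_sss = 74/1685, Gamma_sst = -1943/1685, Gamma_stt = -47997/1685, Gamma_tss = 73/1685, Gamma_tst = 884/1685, Gamma_ttt = 3361/1685
X = (1, -5/6), Y = (-3, 1/2) at the point


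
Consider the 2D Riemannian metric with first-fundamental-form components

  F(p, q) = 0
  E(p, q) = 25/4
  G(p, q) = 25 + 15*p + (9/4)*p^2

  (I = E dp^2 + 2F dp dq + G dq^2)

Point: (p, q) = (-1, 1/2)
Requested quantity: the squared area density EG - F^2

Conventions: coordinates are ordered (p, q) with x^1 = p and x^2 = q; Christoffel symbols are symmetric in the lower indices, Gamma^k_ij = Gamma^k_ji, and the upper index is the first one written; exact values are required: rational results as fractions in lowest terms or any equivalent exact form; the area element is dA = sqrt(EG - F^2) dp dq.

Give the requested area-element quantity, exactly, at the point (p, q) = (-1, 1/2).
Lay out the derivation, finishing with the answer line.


E = 25/4, F = 0, G = 49/4; EG - F^2 = 1225/16

Answer: EG - F^2 = 1225/16


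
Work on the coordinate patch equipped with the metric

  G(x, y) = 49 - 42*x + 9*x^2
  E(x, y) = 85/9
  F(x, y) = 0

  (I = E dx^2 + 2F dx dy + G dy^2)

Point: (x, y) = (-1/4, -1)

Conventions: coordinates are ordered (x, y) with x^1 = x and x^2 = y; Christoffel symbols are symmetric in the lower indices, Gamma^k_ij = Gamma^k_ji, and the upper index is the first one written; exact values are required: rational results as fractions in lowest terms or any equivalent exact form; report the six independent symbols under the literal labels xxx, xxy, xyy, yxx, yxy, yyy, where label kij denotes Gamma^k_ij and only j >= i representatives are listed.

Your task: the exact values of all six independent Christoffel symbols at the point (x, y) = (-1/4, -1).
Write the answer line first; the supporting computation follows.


Answer: Gamma_xxx = 0, Gamma_xxy = 0, Gamma_xyy = 837/340, Gamma_yxx = 0, Gamma_yxy = -12/31, Gamma_yyy = 0

E = 85/9, F = 0, G = 961/16 at the point
E_x = 0, E_y = 0, F_x = 0, F_y = 0, G_x = -93/2, G_y = 0
EG - F^2 = 81685/144;  g^inv = (144/81685) * [[961/16, 0], [0, 85/9]]
first-kind symbols [ij,l] = (1/2)(d_i g_jl + d_j g_il - d_l g_ij): [xx,x] = E_x/2 = 0, [xx,y] = F_x - E_y/2 = 0, [xy,x] = E_y/2 = 0, [xy,y] = G_x/2 = -93/4, [yy,x] = F_y - G_x/2 = 93/4, [yy,y] = G_y/2 = 0
Gamma^x_ij = (G*[ij,x] - F*[ij,y])/(EG - F^2), Gamma^y_ij = (E*[ij,y] - F*[ij,x])/(EG - F^2)
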